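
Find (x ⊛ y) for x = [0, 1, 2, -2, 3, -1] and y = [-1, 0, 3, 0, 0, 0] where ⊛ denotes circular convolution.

(x ⊛ y)[n] = Σ(m=0 to 5) x[m] · y[(n-m) mod 6]

Computing each output sample:
(x ⊛ y)[0] = 9
(x ⊛ y)[1] = -4
(x ⊛ y)[2] = -2
(x ⊛ y)[3] = 5
(x ⊛ y)[4] = 3
(x ⊛ y)[5] = -5

x ⊛ y = [9, -4, -2, 5, 3, -5]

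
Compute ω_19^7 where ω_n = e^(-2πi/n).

ω_19^7 = e^(-2πi·7/19)
= cos(-2π·7/19) + i·sin(-2π·7/19)
= cos(-14π/19) + i·sin(-14π/19)

ω_19^7 = cos(-14π/19) + i·sin(-14π/19) = -0.6773-0.7357i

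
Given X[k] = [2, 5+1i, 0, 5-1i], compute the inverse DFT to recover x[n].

x[n] = (1/4) Σ(k=0 to 3) X[k] · e^(2πikn/4)

Computing each x[n]:
x[0] = 3
x[1] = 0
x[2] = -2
x[3] = 1

x = [3, 0, -2, 1]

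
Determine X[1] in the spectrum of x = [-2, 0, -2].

X[1] = Σ(n=0 to 2) x[n] · ω_3^(1n) where ω_3 = e^(-2πi/3)
= (-2)·ω_3^0 + (0)·ω_3^1 + (-2)·ω_3^2

X[1] = -1.0000-1.7321i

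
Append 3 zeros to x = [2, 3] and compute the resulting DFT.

Original 2-point DFT: [5, -1]
Zero-padded 5-point DFT provides frequency interpolation.

DFT_5([x, 0, ...]) = [5, 2.9271-2.8532i, -0.4271-1.7634i, -0.4271+1.7634i, 2.9271+2.8532i]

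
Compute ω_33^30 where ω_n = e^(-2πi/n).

ω_33^30 = e^(-2πi·30/33)
= cos(-2π·30/33) + i·sin(-2π·30/33)
= cos(-60π/33) + i·sin(-60π/33)

ω_33^30 = cos(-60π/33) + i·sin(-60π/33) = 0.8413+0.5406i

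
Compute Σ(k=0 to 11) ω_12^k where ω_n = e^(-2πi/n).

Sum of all nth roots of unity equals 0 for n > 1 (geometric series with r ≠ 1).

0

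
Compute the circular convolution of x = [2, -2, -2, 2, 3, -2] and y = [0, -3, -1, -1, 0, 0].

(x ⊛ y)[n] = Σ(m=0 to 5) x[m] · y[(n-m) mod 6]

Computing each output sample:
(x ⊛ y)[0] = 1
(x ⊛ y)[1] = -7
(x ⊛ y)[2] = 6
(x ⊛ y)[3] = 6
(x ⊛ y)[4] = -2
(x ⊛ y)[5] = -9

x ⊛ y = [1, -7, 6, 6, -2, -9]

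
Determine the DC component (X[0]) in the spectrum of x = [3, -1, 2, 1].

X[0] = Σ(n=0 to 3) x[n] · ω_4^0 = Σ x[n]
= (3) + (-1) + (2) + (1)

X[0] = 5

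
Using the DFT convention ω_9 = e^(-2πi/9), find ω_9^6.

ω_9^6 = e^(-2πi·6/9)
= cos(-2π·6/9) + i·sin(-2π·6/9)
= cos(-12π/9) + i·sin(-12π/9)

ω_9^6 = cos(-12π/9) + i·sin(-12π/9) = -0.5000+0.8660i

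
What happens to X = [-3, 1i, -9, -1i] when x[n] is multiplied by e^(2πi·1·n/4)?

Modulation property: DFT(ω_4^(-1n)·x[n]) = X[(k-1) mod 4], so circularly shift X by 1 positions.

X[k-1] = [-1i, -3, 1i, -9]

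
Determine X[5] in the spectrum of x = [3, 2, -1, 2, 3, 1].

X[5] = Σ(n=0 to 5) x[n] · ω_6^(5n) where ω_6 = e^(-2πi/6)
= (3)·ω_6^0 + (2)·ω_6^5 + (-1)·ω_6^10 + (2)·ω_6^15 + (3)·ω_6^20 + (1)·ω_6^25

X[5] = 1.5000-2.5981i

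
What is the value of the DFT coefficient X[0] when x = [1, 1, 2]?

X[0] = Σ(n=0 to 2) x[n] · ω_3^0 = Σ x[n]
= (1) + (1) + (2)

X[0] = 4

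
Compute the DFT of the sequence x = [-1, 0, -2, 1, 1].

X[k] = Σ(n=0 to 4) x[n] · ω_5^(nk)
where ω_5 = e^(-2πi/5)

Computing each X[k]:
X[0] = -1
X[1] = 0.1180+2.7144i
X[2] = -2.1180-2.2654i
X[3] = -2.1180+2.2654i
X[4] = 0.1180-2.7144i

X = [-1, 0.1180+2.7144i, -2.1180-2.2654i, -2.1180+2.2654i, 0.1180-2.7144i]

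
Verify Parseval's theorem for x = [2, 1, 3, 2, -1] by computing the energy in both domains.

Time domain:
Σ|x[n]|² = |2|² + |1|² + |3|² + |2|² + |-1|² = 19.0000

Frequency domain:
(1/5)Σ|X[k]|² = (1/5)(|7|² + |-2.0451-2.4899i|² + |3.5451-0.2245i|² + |3.5451+0.2245i|² + |-2.0451+2.4899i|²) = (1/5)·95.0000 = 19.0000

Both sides agree, confirming Parseval's theorem.

Σ|x[n]|² = (1/N)Σ|X[k]|² = 19.0000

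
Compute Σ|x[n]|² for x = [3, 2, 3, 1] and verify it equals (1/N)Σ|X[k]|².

Time domain:
Σ|x[n]|² = |3|² + |2|² + |3|² + |1|² = 23.0000

Frequency domain:
(1/4)Σ|X[k]|² = (1/4)(|9|² + |-1i|² + |3|² + |1i|²) = (1/4)·92.0000 = 23.0000

Both sides agree, confirming Parseval's theorem.

Σ|x[n]|² = (1/N)Σ|X[k]|² = 23.0000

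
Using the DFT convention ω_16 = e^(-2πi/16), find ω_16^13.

ω_16^13 = e^(-2πi·13/16)
= cos(-2π·13/16) + i·sin(-2π·13/16)
= cos(-26π/16) + i·sin(-26π/16)

ω_16^13 = cos(-26π/16) + i·sin(-26π/16) = 0.3827+0.9239i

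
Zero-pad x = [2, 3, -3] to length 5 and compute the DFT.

Original 3-point DFT: [2, 2.0000-5.1962i, 2.0000+5.1962i]
Zero-padded 5-point DFT provides frequency interpolation.

DFT_5([x, 0, ...]) = [2, 5.3541-1.0898i, -1.3541-4.6165i, -1.3541+4.6165i, 5.3541+1.0898i]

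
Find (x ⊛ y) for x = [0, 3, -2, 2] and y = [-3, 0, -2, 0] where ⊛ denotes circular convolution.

(x ⊛ y)[n] = Σ(m=0 to 3) x[m] · y[(n-m) mod 4]

Computing each output sample:
(x ⊛ y)[0] = 4
(x ⊛ y)[1] = -13
(x ⊛ y)[2] = 6
(x ⊛ y)[3] = -12

x ⊛ y = [4, -13, 6, -12]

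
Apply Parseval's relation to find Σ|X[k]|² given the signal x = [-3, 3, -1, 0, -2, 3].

Parseval: Σ|x[n]|² = (1/N)Σ|X[k]|², so Σ|X[k]|² = N·Σ|x[n]|² = 6·32.0000

Σ|X[k]|² = N·Σ|x[n]|² = 6·32.0000 = 192.0000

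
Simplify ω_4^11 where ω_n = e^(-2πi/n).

Since ω_4^4 = 1, powers reduce modulo 4.
11 mod 4 = 3
So ω_4^11 = ω_4^3 = e^(-2πi·3/4)

ω_4^11 = ω_4^3 = 1i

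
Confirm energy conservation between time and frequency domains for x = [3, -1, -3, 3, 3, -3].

Time domain:
Σ|x[n]|² = |3|² + |-1|² + |-3|² + |3|² + |3|² + |-3|² = 46.0000

Frequency domain:
(1/6)Σ|X[k]|² = (1/6)(|2|² + |-2.0000+3.4641i|² + |8.0000-6.9282i|² + |4|² + |8.0000+6.9282i|² + |-2.0000-3.4641i|²) = (1/6)·276.0000 = 46.0000

Both sides agree, confirming Parseval's theorem.

Σ|x[n]|² = (1/N)Σ|X[k]|² = 46.0000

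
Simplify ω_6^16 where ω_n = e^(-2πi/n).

Since ω_6^6 = 1, powers reduce modulo 6.
16 mod 6 = 4
So ω_6^16 = ω_6^4 = e^(-2πi·4/6)

ω_6^16 = ω_6^4 = -0.5000+0.8660i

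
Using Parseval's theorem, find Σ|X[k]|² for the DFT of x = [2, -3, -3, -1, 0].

Parseval: Σ|x[n]|² = (1/N)Σ|X[k]|², so Σ|X[k]|² = N·Σ|x[n]|² = 5·23.0000

Σ|X[k]|² = N·Σ|x[n]|² = 5·23.0000 = 115.0000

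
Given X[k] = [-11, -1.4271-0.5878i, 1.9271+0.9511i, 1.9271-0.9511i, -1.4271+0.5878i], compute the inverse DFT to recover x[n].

x[n] = (1/5) Σ(k=0 to 4) X[k] · e^(2πikn/5)

Computing each x[n]:
x[0] = -2
x[1] = -3
x[2] = -1
x[3] = -2
x[4] = -3

x = [-2, -3, -1, -2, -3]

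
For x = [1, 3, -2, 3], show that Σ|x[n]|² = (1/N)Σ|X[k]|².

Time domain:
Σ|x[n]|² = |1|² + |3|² + |-2|² + |3|² = 23.0000

Frequency domain:
(1/4)Σ|X[k]|² = (1/4)(|5|² + |3|² + |-7|² + |3|²) = (1/4)·92.0000 = 23.0000

Both sides agree, confirming Parseval's theorem.

Σ|x[n]|² = (1/N)Σ|X[k]|² = 23.0000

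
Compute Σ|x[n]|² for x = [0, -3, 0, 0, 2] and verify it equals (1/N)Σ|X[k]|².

Time domain:
Σ|x[n]|² = |0|² + |-3|² + |0|² + |0|² + |2|² = 13.0000

Frequency domain:
(1/5)Σ|X[k]|² = (1/5)(|-1|² + |-0.3090+4.7553i|² + |0.8090+2.9389i|² + |0.8090-2.9389i|² + |-0.3090-4.7553i|²) = (1/5)·65.0000 = 13.0000

Both sides agree, confirming Parseval's theorem.

Σ|x[n]|² = (1/N)Σ|X[k]|² = 13.0000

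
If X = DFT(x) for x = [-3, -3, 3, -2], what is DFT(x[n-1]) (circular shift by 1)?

Time shift by 1: X_shifted[k] = ω_4^(1k) · X[k]
Shifted x = [-2, -3, -3, 3]

DFT(x[n-1]) = [-5, 1+6i, -5, 1-6i]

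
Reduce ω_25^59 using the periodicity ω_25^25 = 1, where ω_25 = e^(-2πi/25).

Since ω_25^25 = 1, powers reduce modulo 25.
59 mod 25 = 9
So ω_25^59 = ω_25^9 = e^(-2πi·9/25)

ω_25^59 = ω_25^9 = -0.6374-0.7705i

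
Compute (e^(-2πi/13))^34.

Since ω_13^13 = 1, powers reduce modulo 13.
34 mod 13 = 8
So ω_13^34 = ω_13^8 = e^(-2πi·8/13)

ω_13^34 = ω_13^8 = -0.7485+0.6631i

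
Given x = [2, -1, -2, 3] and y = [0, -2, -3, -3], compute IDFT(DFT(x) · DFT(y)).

(x ⊛ y)[n] = Σ(m=0 to 3) x[m] · y[(n-m) mod 4]

Computing each output sample:
(x ⊛ y)[0] = 3
(x ⊛ y)[1] = -7
(x ⊛ y)[2] = -13
(x ⊛ y)[3] = 1

x ⊛ y = [3, -7, -13, 1]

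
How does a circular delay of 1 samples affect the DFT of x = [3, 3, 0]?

Time shift by 1: X_shifted[k] = ω_3^(1k) · X[k]
Shifted x = [0, 3, 3]

DFT(x[n-1]) = [6, -3, -3]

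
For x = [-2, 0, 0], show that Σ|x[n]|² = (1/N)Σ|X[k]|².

Time domain:
Σ|x[n]|² = |-2|² + |0|² + |0|² = 4.0000

Frequency domain:
(1/3)Σ|X[k]|² = (1/3)(|-2|² + |-2|² + |-2|²) = (1/3)·12.0000 = 4.0000

Both sides agree, confirming Parseval's theorem.

Σ|x[n]|² = (1/N)Σ|X[k]|² = 4.0000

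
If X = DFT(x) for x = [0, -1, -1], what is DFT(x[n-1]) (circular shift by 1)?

Time shift by 1: X_shifted[k] = ω_3^(1k) · X[k]
Shifted x = [-1, 0, -1]

DFT(x[n-1]) = [-2, -0.5000-0.8660i, -0.5000+0.8660i]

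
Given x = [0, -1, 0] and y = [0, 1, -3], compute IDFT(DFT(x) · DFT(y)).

(x ⊛ y)[n] = Σ(m=0 to 2) x[m] · y[(n-m) mod 3]

Computing each output sample:
(x ⊛ y)[0] = 3
(x ⊛ y)[1] = 0
(x ⊛ y)[2] = -1

x ⊛ y = [3, 0, -1]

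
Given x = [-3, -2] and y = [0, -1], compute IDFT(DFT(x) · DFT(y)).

(x ⊛ y)[n] = Σ(m=0 to 1) x[m] · y[(n-m) mod 2]

Computing each output sample:
(x ⊛ y)[0] = 2
(x ⊛ y)[1] = 3

x ⊛ y = [2, 3]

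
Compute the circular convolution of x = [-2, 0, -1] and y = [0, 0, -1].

(x ⊛ y)[n] = Σ(m=0 to 2) x[m] · y[(n-m) mod 3]

Computing each output sample:
(x ⊛ y)[0] = 0
(x ⊛ y)[1] = 1
(x ⊛ y)[2] = 2

x ⊛ y = [0, 1, 2]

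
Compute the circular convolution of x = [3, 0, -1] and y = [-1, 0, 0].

(x ⊛ y)[n] = Σ(m=0 to 2) x[m] · y[(n-m) mod 3]

Computing each output sample:
(x ⊛ y)[0] = -3
(x ⊛ y)[1] = 0
(x ⊛ y)[2] = 1

x ⊛ y = [-3, 0, 1]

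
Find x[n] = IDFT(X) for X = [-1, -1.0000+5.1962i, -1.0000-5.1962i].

x[n] = (1/3) Σ(k=0 to 2) X[k] · e^(2πikn/3)

Computing each x[n]:
x[0] = -1
x[1] = -3
x[2] = 3

x = [-1, -3, 3]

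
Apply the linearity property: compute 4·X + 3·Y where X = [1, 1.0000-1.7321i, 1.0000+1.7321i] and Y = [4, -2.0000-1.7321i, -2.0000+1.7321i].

By linearity: DFT(4x + 3y) = 4·DFT(x) + 3·DFT(y)
= 4·[1, 1.0000-1.7321i, 1.0000+1.7321i] + 3·[4, -2.0000-1.7321i, -2.0000+1.7321i]

Computing element-wise:
Z[0] = 4·(1) + 3·(4) = 16
Z[1] = 4·(1.0000-1.7321i) + 3·(-2.0000-1.7321i) = -2.0000-12.1247i
Z[2] = 4·(1.0000+1.7321i) + 3·(-2.0000+1.7321i) = -2.0000+12.1247i

DFT(4x + 3y) = 4·X + 3·Y = [16, -2.0000-12.1247i, -2.0000+12.1247i]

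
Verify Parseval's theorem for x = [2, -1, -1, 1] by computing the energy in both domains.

Time domain:
Σ|x[n]|² = |2|² + |-1|² + |-1|² + |1|² = 7.0000

Frequency domain:
(1/4)Σ|X[k]|² = (1/4)(|1|² + |3+2i|² + |1|² + |3-2i|²) = (1/4)·28.0000 = 7.0000

Both sides agree, confirming Parseval's theorem.

Σ|x[n]|² = (1/N)Σ|X[k]|² = 7.0000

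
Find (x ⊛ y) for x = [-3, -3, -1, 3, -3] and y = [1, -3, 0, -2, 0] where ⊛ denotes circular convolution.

(x ⊛ y)[n] = Σ(m=0 to 4) x[m] · y[(n-m) mod 5]

Computing each output sample:
(x ⊛ y)[0] = 8
(x ⊛ y)[1] = 0
(x ⊛ y)[2] = 14
(x ⊛ y)[3] = 12
(x ⊛ y)[4] = -6

x ⊛ y = [8, 0, 14, 12, -6]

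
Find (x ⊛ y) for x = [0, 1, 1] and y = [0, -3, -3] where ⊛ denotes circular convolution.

(x ⊛ y)[n] = Σ(m=0 to 2) x[m] · y[(n-m) mod 3]

Computing each output sample:
(x ⊛ y)[0] = -6
(x ⊛ y)[1] = -3
(x ⊛ y)[2] = -3

x ⊛ y = [-6, -3, -3]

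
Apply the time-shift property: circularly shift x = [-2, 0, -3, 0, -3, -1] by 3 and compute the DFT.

Time shift by 3: X_shifted[k] = ω_6^(3k) · X[k]
Shifted x = [0, -3, -1, -2, 0, -3]

DFT(x[n-3]) = [-9, -0.5000+0.8660i, 1.5000-0.8660i, 7, 1.5000+0.8660i, -0.5000-0.8660i]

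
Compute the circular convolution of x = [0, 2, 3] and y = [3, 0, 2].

(x ⊛ y)[n] = Σ(m=0 to 2) x[m] · y[(n-m) mod 3]

Computing each output sample:
(x ⊛ y)[0] = 4
(x ⊛ y)[1] = 12
(x ⊛ y)[2] = 9

x ⊛ y = [4, 12, 9]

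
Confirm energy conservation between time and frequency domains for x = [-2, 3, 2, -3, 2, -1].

Time domain:
Σ|x[n]|² = |-2|² + |3|² + |2|² + |-3|² + |2|² + |-1|² = 31.0000

Frequency domain:
(1/6)Σ|X[k]|² = (1/6)(|1|² + |-3.4641i|² + |-8.0000-3.4641i|² + |3|² + |-8.0000+3.4641i|² + |3.4641i|²) = (1/6)·186.0000 = 31.0000

Both sides agree, confirming Parseval's theorem.

Σ|x[n]|² = (1/N)Σ|X[k]|² = 31.0000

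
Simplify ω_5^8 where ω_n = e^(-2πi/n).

Since ω_5^5 = 1, powers reduce modulo 5.
8 mod 5 = 3
So ω_5^8 = ω_5^3 = e^(-2πi·3/5)

ω_5^8 = ω_5^3 = -0.8090+0.5878i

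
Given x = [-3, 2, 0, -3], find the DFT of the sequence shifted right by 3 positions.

Time shift by 3: X_shifted[k] = ω_4^(3k) · X[k]
Shifted x = [2, 0, -3, -3]

DFT(x[n-3]) = [-4, 5-3i, 2, 5+3i]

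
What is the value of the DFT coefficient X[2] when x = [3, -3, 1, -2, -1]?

X[2] = Σ(n=0 to 4) x[n] · ω_5^(2n) where ω_5 = e^(-2πi/5)
= (3)·ω_5^0 + (-3)·ω_5^2 + (1)·ω_5^4 + (-2)·ω_5^6 + (-1)·ω_5^8

X[2] = 5.9271+4.0287i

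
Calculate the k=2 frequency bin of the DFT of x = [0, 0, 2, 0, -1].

X[2] = Σ(n=0 to 4) x[n] · ω_5^(2n) where ω_5 = e^(-2πi/5)
= (0)·ω_5^0 + (0)·ω_5^2 + (2)·ω_5^4 + (0)·ω_5^6 + (-1)·ω_5^8

X[2] = 1.4271+1.3143i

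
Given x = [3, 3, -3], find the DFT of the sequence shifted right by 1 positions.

Time shift by 1: X_shifted[k] = ω_3^(1k) · X[k]
Shifted x = [-3, 3, 3]

DFT(x[n-1]) = [3, -6, -6]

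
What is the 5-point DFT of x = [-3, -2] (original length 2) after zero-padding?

Original 2-point DFT: [-5, -1]
Zero-padded 5-point DFT provides frequency interpolation.

DFT_5([x, 0, ...]) = [-5, -3.6180+1.9021i, -1.3820+1.1756i, -1.3820-1.1756i, -3.6180-1.9021i]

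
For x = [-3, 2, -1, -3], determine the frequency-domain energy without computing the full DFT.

Parseval: Σ|x[n]|² = (1/N)Σ|X[k]|², so Σ|X[k]|² = N·Σ|x[n]|² = 4·23.0000

Σ|X[k]|² = N·Σ|x[n]|² = 4·23.0000 = 92.0000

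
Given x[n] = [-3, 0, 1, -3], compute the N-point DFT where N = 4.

X[k] = Σ(n=0 to 3) x[n] · ω_4^(nk)
where ω_4 = e^(-2πi/4)

Computing each X[k]:
X[0] = -5
X[1] = -4-3i
X[2] = 1
X[3] = -4+3i

X = [-5, -4-3i, 1, -4+3i]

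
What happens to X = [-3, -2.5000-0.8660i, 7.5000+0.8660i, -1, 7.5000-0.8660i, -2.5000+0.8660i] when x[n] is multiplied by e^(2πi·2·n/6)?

Modulation property: DFT(ω_6^(-2n)·x[n]) = X[(k-2) mod 6], so circularly shift X by 2 positions.

X[k-2] = [7.5000-0.8660i, -2.5000+0.8660i, -3, -2.5000-0.8660i, 7.5000+0.8660i, -1]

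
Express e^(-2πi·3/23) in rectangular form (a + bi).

ω_23^3 = e^(-2πi·3/23)
= cos(-2π·3/23) + i·sin(-2π·3/23)
= cos(-6π/23) + i·sin(-6π/23)

ω_23^3 = cos(-6π/23) + i·sin(-6π/23) = 0.6826-0.7308i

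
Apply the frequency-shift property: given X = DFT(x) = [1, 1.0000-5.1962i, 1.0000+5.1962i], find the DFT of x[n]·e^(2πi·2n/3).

Modulation property: DFT(ω_3^(-2n)·x[n]) = X[(k-2) mod 3], so circularly shift X by 2 positions.

X[k-2] = [1.0000-5.1962i, 1.0000+5.1962i, 1]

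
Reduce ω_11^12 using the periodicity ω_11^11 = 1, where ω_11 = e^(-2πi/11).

Since ω_11^11 = 1, powers reduce modulo 11.
12 mod 11 = 1
So ω_11^12 = ω_11^1 = e^(-2πi·1/11)

ω_11^12 = ω_11^1 = 0.8413-0.5406i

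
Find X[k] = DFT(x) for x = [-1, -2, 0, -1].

X[k] = Σ(n=0 to 3) x[n] · ω_4^(nk)
where ω_4 = e^(-2πi/4)

Computing each X[k]:
X[0] = -4
X[1] = -1+1i
X[2] = 2
X[3] = -1-1i

X = [-4, -1+1i, 2, -1-1i]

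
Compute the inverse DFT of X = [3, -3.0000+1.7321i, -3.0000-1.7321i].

x[n] = (1/3) Σ(k=0 to 2) X[k] · e^(2πikn/3)

Computing each x[n]:
x[0] = -1
x[1] = 1
x[2] = 3

x = [-1, 1, 3]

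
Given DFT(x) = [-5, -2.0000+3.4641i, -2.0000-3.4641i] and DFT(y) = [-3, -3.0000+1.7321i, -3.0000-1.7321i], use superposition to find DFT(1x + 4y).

By linearity: DFT(1x + 4y) = 1·DFT(x) + 4·DFT(y)
= 1·[-5, -2.0000+3.4641i, -2.0000-3.4641i] + 4·[-3, -3.0000+1.7321i, -3.0000-1.7321i]

Computing element-wise:
Z[0] = 1·(-5) + 4·(-3) = -17
Z[1] = 1·(-2.0000+3.4641i) + 4·(-3.0000+1.7321i) = -14.0000+10.3925i
Z[2] = 1·(-2.0000-3.4641i) + 4·(-3.0000-1.7321i) = -14.0000-10.3925i

DFT(1x + 4y) = 1·X + 4·Y = [-17, -14.0000+10.3925i, -14.0000-10.3925i]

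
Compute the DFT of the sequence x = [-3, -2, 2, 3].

X[k] = Σ(n=0 to 3) x[n] · ω_4^(nk)
where ω_4 = e^(-2πi/4)

Computing each X[k]:
X[0] = 0
X[1] = -5+5i
X[2] = -2
X[3] = -5-5i

X = [0, -5+5i, -2, -5-5i]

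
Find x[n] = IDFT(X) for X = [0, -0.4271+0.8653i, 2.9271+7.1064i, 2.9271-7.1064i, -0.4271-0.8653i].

x[n] = (1/5) Σ(k=0 to 4) X[k] · e^(2πikn/5)

Computing each x[n]:
x[0] = 1
x[1] = -3
x[2] = 3
x[3] = -2
x[4] = 1

x = [1, -3, 3, -2, 1]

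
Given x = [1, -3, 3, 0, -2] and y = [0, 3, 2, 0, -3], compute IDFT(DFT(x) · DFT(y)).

(x ⊛ y)[n] = Σ(m=0 to 4) x[m] · y[(n-m) mod 5]

Computing each output sample:
(x ⊛ y)[0] = 3
(x ⊛ y)[1] = -10
(x ⊛ y)[2] = -7
(x ⊛ y)[3] = 9
(x ⊛ y)[4] = 3

x ⊛ y = [3, -10, -7, 9, 3]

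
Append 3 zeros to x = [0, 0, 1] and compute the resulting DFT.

Original 3-point DFT: [1, -0.5000+0.8660i, -0.5000-0.8660i]
Zero-padded 6-point DFT provides frequency interpolation.

DFT_6([x, 0, ...]) = [1, -0.5000-0.8660i, -0.5000+0.8660i, 1, -0.5000-0.8660i, -0.5000+0.8660i]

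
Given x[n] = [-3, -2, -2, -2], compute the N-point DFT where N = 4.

X[k] = Σ(n=0 to 3) x[n] · ω_4^(nk)
where ω_4 = e^(-2πi/4)

Computing each X[k]:
X[0] = -9
X[1] = -1
X[2] = -1
X[3] = -1

X = [-9, -1, -1, -1]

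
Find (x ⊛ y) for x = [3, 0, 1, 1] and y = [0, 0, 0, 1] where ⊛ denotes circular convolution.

(x ⊛ y)[n] = Σ(m=0 to 3) x[m] · y[(n-m) mod 4]

Computing each output sample:
(x ⊛ y)[0] = 0
(x ⊛ y)[1] = 1
(x ⊛ y)[2] = 1
(x ⊛ y)[3] = 3

x ⊛ y = [0, 1, 1, 3]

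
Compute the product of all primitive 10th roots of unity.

The primitive 10th roots of unity are ω_10^k for k coprime to 10: k ∈ {1, 3, 7, 9}
Their product equals the constant term of the cyclotomic polynomial Φ_10(x) up to sign.
For n ≥ 3, the product of all primitive nth roots of unity is 1. (For n=1 it is 1; for n=2 it is -1.)

1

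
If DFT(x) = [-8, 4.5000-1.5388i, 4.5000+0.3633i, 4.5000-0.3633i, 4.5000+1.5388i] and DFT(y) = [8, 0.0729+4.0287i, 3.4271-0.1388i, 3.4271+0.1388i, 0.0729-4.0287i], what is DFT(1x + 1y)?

By linearity: DFT(1x + 1y) = 1·DFT(x) + 1·DFT(y)
= 1·[-8, 4.5000-1.5388i, 4.5000+0.3633i, 4.5000-0.3633i, 4.5000+1.5388i] + 1·[8, 0.0729+4.0287i, 3.4271-0.1388i, 3.4271+0.1388i, 0.0729-4.0287i]

Computing element-wise:
Z[0] = 1·(-8) + 1·(8) = 0
Z[1] = 1·(4.5000-1.5388i) + 1·(0.0729+4.0287i) = 4.5729+2.4899i
Z[2] = 1·(4.5000+0.3633i) + 1·(3.4271-0.1388i) = 7.9271+0.2245i
Z[3] = 1·(4.5000-0.3633i) + 1·(3.4271+0.1388i) = 7.9271-0.2245i
Z[4] = 1·(4.5000+1.5388i) + 1·(0.0729-4.0287i) = 4.5729-2.4899i

DFT(1x + 1y) = 1·X + 1·Y = [0, 4.5729+2.4899i, 7.9271+0.2245i, 7.9271-0.2245i, 4.5729-2.4899i]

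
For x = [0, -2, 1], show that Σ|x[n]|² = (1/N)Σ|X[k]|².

Time domain:
Σ|x[n]|² = |0|² + |-2|² + |1|² = 5.0000

Frequency domain:
(1/3)Σ|X[k]|² = (1/3)(|-1|² + |0.5000+2.5981i|² + |0.5000-2.5981i|²) = (1/3)·15.0000 = 5.0000

Both sides agree, confirming Parseval's theorem.

Σ|x[n]|² = (1/N)Σ|X[k]|² = 5.0000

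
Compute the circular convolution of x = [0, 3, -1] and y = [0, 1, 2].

(x ⊛ y)[n] = Σ(m=0 to 2) x[m] · y[(n-m) mod 3]

Computing each output sample:
(x ⊛ y)[0] = 5
(x ⊛ y)[1] = -2
(x ⊛ y)[2] = 3

x ⊛ y = [5, -2, 3]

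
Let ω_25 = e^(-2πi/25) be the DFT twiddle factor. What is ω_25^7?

ω_25^7 = e^(-2πi·7/25)
= cos(-2π·7/25) + i·sin(-2π·7/25)
= cos(-14π/25) + i·sin(-14π/25)

ω_25^7 = cos(-14π/25) + i·sin(-14π/25) = -0.1874-0.9823i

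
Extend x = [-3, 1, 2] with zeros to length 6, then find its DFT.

Original 3-point DFT: [0, -4.5000+0.8660i, -4.5000-0.8660i]
Zero-padded 6-point DFT provides frequency interpolation.

DFT_6([x, 0, ...]) = [0, -3.5000-2.5981i, -4.5000+0.8660i, -2, -4.5000-0.8660i, -3.5000+2.5981i]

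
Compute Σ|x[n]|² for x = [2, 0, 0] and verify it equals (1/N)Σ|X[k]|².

Time domain:
Σ|x[n]|² = |2|² + |0|² + |0|² = 4.0000

Frequency domain:
(1/3)Σ|X[k]|² = (1/3)(|2|² + |2|² + |2|²) = (1/3)·12.0000 = 4.0000

Both sides agree, confirming Parseval's theorem.

Σ|x[n]|² = (1/N)Σ|X[k]|² = 4.0000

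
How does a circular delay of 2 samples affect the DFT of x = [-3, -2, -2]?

Time shift by 2: X_shifted[k] = ω_3^(2k) · X[k]
Shifted x = [-2, -2, -3]

DFT(x[n-2]) = [-7, 0.5000-0.8660i, 0.5000+0.8660i]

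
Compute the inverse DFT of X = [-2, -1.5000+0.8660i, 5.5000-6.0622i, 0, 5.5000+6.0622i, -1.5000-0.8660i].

x[n] = (1/6) Σ(k=0 to 5) X[k] · e^(2πikn/6)

Computing each x[n]:
x[0] = 1
x[1] = 0
x[2] = -3
x[3] = 2
x[4] = 1
x[5] = -3

x = [1, 0, -3, 2, 1, -3]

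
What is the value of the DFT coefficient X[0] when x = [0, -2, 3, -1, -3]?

X[0] = Σ(n=0 to 4) x[n] · ω_5^0 = Σ x[n]
= (0) + (-2) + (3) + (-1) + (-3)

X[0] = -3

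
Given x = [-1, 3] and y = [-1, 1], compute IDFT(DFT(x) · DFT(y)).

(x ⊛ y)[n] = Σ(m=0 to 1) x[m] · y[(n-m) mod 2]

Computing each output sample:
(x ⊛ y)[0] = 4
(x ⊛ y)[1] = -4

x ⊛ y = [4, -4]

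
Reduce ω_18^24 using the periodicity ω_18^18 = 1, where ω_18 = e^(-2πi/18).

Since ω_18^18 = 1, powers reduce modulo 18.
24 mod 18 = 6
So ω_18^24 = ω_18^6 = e^(-2πi·6/18)

ω_18^24 = ω_18^6 = -0.5000-0.8660i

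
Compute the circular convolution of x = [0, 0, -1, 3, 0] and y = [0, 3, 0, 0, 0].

(x ⊛ y)[n] = Σ(m=0 to 4) x[m] · y[(n-m) mod 5]

Computing each output sample:
(x ⊛ y)[0] = 0
(x ⊛ y)[1] = 0
(x ⊛ y)[2] = 0
(x ⊛ y)[3] = -3
(x ⊛ y)[4] = 9

x ⊛ y = [0, 0, 0, -3, 9]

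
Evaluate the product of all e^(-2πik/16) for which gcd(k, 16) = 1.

The primitive 16th roots of unity are ω_16^k for k coprime to 16: k ∈ {1, 3, 5, 7, 9, 11, 13, 15}
Their product equals the constant term of the cyclotomic polynomial Φ_16(x) up to sign.
For n ≥ 3, the product of all primitive nth roots of unity is 1. (For n=1 it is 1; for n=2 it is -1.)

1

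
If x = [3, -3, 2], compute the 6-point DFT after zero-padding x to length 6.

Original 3-point DFT: [2, 3.5000+4.3301i, 3.5000-4.3301i]
Zero-padded 6-point DFT provides frequency interpolation.

DFT_6([x, 0, ...]) = [2, 0.5000+0.8660i, 3.5000+4.3301i, 8, 3.5000-4.3301i, 0.5000-0.8660i]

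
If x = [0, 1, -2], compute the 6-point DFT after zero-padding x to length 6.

Original 3-point DFT: [-1, 0.5000-2.5981i, 0.5000+2.5981i]
Zero-padded 6-point DFT provides frequency interpolation.

DFT_6([x, 0, ...]) = [-1, 1.5000+0.8660i, 0.5000-2.5981i, -3, 0.5000+2.5981i, 1.5000-0.8660i]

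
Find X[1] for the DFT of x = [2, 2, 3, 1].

X[1] = Σ(n=0 to 3) x[n] · ω_4^(1n) where ω_4 = e^(-2πi/4)
= (2)·ω_4^0 + (2)·ω_4^1 + (3)·ω_4^2 + (1)·ω_4^3

X[1] = -1-1i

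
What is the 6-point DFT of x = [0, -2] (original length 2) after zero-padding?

Original 2-point DFT: [-2, 2]
Zero-padded 6-point DFT provides frequency interpolation.

DFT_6([x, 0, ...]) = [-2, -1.0000+1.7321i, 1.0000+1.7321i, 2, 1.0000-1.7321i, -1.0000-1.7321i]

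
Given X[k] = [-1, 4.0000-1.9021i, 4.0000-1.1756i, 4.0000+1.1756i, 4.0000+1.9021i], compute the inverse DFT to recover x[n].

x[n] = (1/5) Σ(k=0 to 4) X[k] · e^(2πikn/5)

Computing each x[n]:
x[0] = 3
x[1] = 0
x[2] = -1
x[3] = -1
x[4] = -2

x = [3, 0, -1, -1, -2]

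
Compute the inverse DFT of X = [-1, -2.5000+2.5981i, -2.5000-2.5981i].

x[n] = (1/3) Σ(k=0 to 2) X[k] · e^(2πikn/3)

Computing each x[n]:
x[0] = -2
x[1] = -1
x[2] = 2

x = [-2, -1, 2]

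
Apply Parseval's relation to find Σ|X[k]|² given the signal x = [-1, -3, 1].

Parseval: Σ|x[n]|² = (1/N)Σ|X[k]|², so Σ|X[k]|² = N·Σ|x[n]|² = 3·11.0000

Σ|X[k]|² = N·Σ|x[n]|² = 3·11.0000 = 33.0000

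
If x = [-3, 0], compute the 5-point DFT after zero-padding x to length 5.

Original 2-point DFT: [-3, -3]
Zero-padded 5-point DFT provides frequency interpolation.

DFT_5([x, 0, ...]) = [-3, -3, -3, -3, -3]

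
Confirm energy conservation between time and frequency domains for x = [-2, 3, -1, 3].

Time domain:
Σ|x[n]|² = |-2|² + |3|² + |-1|² + |3|² = 23.0000

Frequency domain:
(1/4)Σ|X[k]|² = (1/4)(|3|² + |-1|² + |-9|² + |-1|²) = (1/4)·92.0000 = 23.0000

Both sides agree, confirming Parseval's theorem.

Σ|x[n]|² = (1/N)Σ|X[k]|² = 23.0000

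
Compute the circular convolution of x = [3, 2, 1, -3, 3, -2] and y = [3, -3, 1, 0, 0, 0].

(x ⊛ y)[n] = Σ(m=0 to 5) x[m] · y[(n-m) mod 6]

Computing each output sample:
(x ⊛ y)[0] = 18
(x ⊛ y)[1] = -5
(x ⊛ y)[2] = 0
(x ⊛ y)[3] = -10
(x ⊛ y)[4] = 19
(x ⊛ y)[5] = -18

x ⊛ y = [18, -5, 0, -10, 19, -18]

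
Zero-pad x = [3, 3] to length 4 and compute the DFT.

Original 2-point DFT: [6, 0]
Zero-padded 4-point DFT provides frequency interpolation.

DFT_4([x, 0, ...]) = [6, 3-3i, 0, 3+3i]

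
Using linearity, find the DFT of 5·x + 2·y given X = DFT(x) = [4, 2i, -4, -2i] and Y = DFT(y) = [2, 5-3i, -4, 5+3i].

By linearity: DFT(5x + 2y) = 5·DFT(x) + 2·DFT(y)
= 5·[4, 2i, -4, -2i] + 2·[2, 5-3i, -4, 5+3i]

Computing element-wise:
Z[0] = 5·(4) + 2·(2) = 24
Z[1] = 5·(2i) + 2·(5-3i) = 10+4i
Z[2] = 5·(-4) + 2·(-4) = -28
Z[3] = 5·(-2i) + 2·(5+3i) = 10-4i

DFT(5x + 2y) = 5·X + 2·Y = [24, 10+4i, -28, 10-4i]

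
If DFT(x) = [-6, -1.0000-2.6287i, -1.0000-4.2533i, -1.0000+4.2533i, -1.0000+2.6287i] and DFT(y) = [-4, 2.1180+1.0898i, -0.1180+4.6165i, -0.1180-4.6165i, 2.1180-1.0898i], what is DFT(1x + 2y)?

By linearity: DFT(1x + 2y) = 1·DFT(x) + 2·DFT(y)
= 1·[-6, -1.0000-2.6287i, -1.0000-4.2533i, -1.0000+4.2533i, -1.0000+2.6287i] + 2·[-4, 2.1180+1.0898i, -0.1180+4.6165i, -0.1180-4.6165i, 2.1180-1.0898i]

Computing element-wise:
Z[0] = 1·(-6) + 2·(-4) = -14
Z[1] = 1·(-1.0000-2.6287i) + 2·(2.1180+1.0898i) = 3.2360-0.4491i
Z[2] = 1·(-1.0000-4.2533i) + 2·(-0.1180+4.6165i) = -1.2360+4.9797i
Z[3] = 1·(-1.0000+4.2533i) + 2·(-0.1180-4.6165i) = -1.2360-4.9797i
Z[4] = 1·(-1.0000+2.6287i) + 2·(2.1180-1.0898i) = 3.2360+0.4491i

DFT(1x + 2y) = 1·X + 2·Y = [-14, 3.2360-0.4491i, -1.2360+4.9797i, -1.2360-4.9797i, 3.2360+0.4491i]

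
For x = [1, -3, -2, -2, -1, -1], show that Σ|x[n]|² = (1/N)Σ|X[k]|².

Time domain:
Σ|x[n]|² = |1|² + |-3|² + |-2|² + |-2|² + |-1|² + |-1|² = 20.0000

Frequency domain:
(1/6)Σ|X[k]|² = (1/6)(|-8|² + |2.5000+2.5981i|² + |2.5000+0.8660i|² + |4|² + |2.5000-0.8660i|² + |2.5000-2.5981i|²) = (1/6)·120.0000 = 20.0000

Both sides agree, confirming Parseval's theorem.

Σ|x[n]|² = (1/N)Σ|X[k]|² = 20.0000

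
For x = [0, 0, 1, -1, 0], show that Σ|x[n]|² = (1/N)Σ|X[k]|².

Time domain:
Σ|x[n]|² = |0|² + |0|² + |1|² + |-1|² + |0|² = 2.0000

Frequency domain:
(1/5)Σ|X[k]|² = (1/5)(|0|² + |-1.1756i|² + |1.9021i|² + |-1.9021i|² + |1.1756i|²) = (1/5)·10.0000 = 2.0000

Both sides agree, confirming Parseval's theorem.

Σ|x[n]|² = (1/N)Σ|X[k]|² = 2.0000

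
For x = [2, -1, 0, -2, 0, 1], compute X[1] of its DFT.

X[1] = Σ(n=0 to 5) x[n] · ω_6^(1n) where ω_6 = e^(-2πi/6)
= (2)·ω_6^0 + (-1)·ω_6^1 + (0)·ω_6^2 + (-2)·ω_6^3 + (0)·ω_6^4 + (1)·ω_6^5

X[1] = 4.0000+1.7321i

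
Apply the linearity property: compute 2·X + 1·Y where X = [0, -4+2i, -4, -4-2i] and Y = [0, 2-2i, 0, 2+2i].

By linearity: DFT(2x + 1y) = 2·DFT(x) + 1·DFT(y)
= 2·[0, -4+2i, -4, -4-2i] + 1·[0, 2-2i, 0, 2+2i]

Computing element-wise:
Z[0] = 2·(0) + 1·(0) = 0
Z[1] = 2·(-4+2i) + 1·(2-2i) = -6+2i
Z[2] = 2·(-4) + 1·(0) = -8
Z[3] = 2·(-4-2i) + 1·(2+2i) = -6-2i

DFT(2x + 1y) = 2·X + 1·Y = [0, -6+2i, -8, -6-2i]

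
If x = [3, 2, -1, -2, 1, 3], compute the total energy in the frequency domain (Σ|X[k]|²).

Parseval: Σ|x[n]|² = (1/N)Σ|X[k]|², so Σ|X[k]|² = N·Σ|x[n]|² = 6·28.0000

Σ|X[k]|² = N·Σ|x[n]|² = 6·28.0000 = 168.0000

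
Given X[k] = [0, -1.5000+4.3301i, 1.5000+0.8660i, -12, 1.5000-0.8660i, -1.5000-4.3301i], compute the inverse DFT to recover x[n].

x[n] = (1/6) Σ(k=0 to 5) X[k] · e^(2πikn/6)

Computing each x[n]:
x[0] = -2
x[1] = 0
x[2] = -3
x[3] = 3
x[4] = -1
x[5] = 3

x = [-2, 0, -3, 3, -1, 3]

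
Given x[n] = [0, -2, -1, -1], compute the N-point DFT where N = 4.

X[k] = Σ(n=0 to 3) x[n] · ω_4^(nk)
where ω_4 = e^(-2πi/4)

Computing each X[k]:
X[0] = -4
X[1] = 1+1i
X[2] = 2
X[3] = 1-1i

X = [-4, 1+1i, 2, 1-1i]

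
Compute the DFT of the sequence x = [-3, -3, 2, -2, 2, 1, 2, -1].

X[k] = Σ(n=0 to 7) x[n] · ω_8^(nk)
where ω_8 = e^(-2πi/8)

Computing each X[k]:
X[0] = -2
X[1] = -7.1213+3.5355i
X[2] = -5-1i
X[3] = -2.8787+3.5355i
X[4] = 8
X[5] = -2.8787-3.5355i
X[6] = -5+1i
X[7] = -7.1213-3.5355i

X = [-2, -7.1213+3.5355i, -5-1i, -2.8787+3.5355i, 8, -2.8787-3.5355i, -5+1i, -7.1213-3.5355i]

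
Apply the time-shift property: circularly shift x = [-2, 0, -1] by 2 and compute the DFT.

Time shift by 2: X_shifted[k] = ω_3^(2k) · X[k]
Shifted x = [0, -1, -2]

DFT(x[n-2]) = [-3, 1.5000-0.8660i, 1.5000+0.8660i]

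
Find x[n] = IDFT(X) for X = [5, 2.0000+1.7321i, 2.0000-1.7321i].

x[n] = (1/3) Σ(k=0 to 2) X[k] · e^(2πikn/3)

Computing each x[n]:
x[0] = 3
x[1] = 0
x[2] = 2

x = [3, 0, 2]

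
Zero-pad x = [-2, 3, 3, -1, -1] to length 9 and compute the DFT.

Original 5-point DFT: [2, -3.0000-6.1554i, -3.0000+1.4531i, -3.0000-1.4531i, -3.0000+6.1554i]
Zero-padded 9-point DFT provides frequency interpolation.

DFT_9([x, 0, ...]) = [2, 2.2588-3.6747i, -4.5642-5.4893i, -5.5000+0.8660i, -2.1946+0.7835i, -2.1946-0.7835i, -5.5000-0.8660i, -4.5642+5.4893i, 2.2588+3.6747i]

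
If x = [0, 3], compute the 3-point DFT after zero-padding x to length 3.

Original 2-point DFT: [3, -3]
Zero-padded 3-point DFT provides frequency interpolation.

DFT_3([x, 0, ...]) = [3, -1.5000-2.5981i, -1.5000+2.5981i]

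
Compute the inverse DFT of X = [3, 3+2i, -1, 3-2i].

x[n] = (1/4) Σ(k=0 to 3) X[k] · e^(2πikn/4)

Computing each x[n]:
x[0] = 2
x[1] = 0
x[2] = -1
x[3] = 2

x = [2, 0, -1, 2]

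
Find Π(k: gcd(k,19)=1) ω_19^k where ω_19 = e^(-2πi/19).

The primitive 19th roots of unity are ω_19^k for k coprime to 19: k ∈ {1, 2, 3, 4, 5, 6, 7, 8, 9, 10, 11, 12, 13, 14, 15, 16, 17, 18}
Their product equals the constant term of the cyclotomic polynomial Φ_19(x) up to sign.
For n ≥ 3, the product of all primitive nth roots of unity is 1. (For n=1 it is 1; for n=2 it is -1.)

1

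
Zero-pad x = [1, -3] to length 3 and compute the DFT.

Original 2-point DFT: [-2, 4]
Zero-padded 3-point DFT provides frequency interpolation.

DFT_3([x, 0, ...]) = [-2, 2.5000+2.5981i, 2.5000-2.5981i]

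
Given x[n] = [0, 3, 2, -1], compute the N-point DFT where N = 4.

X[k] = Σ(n=0 to 3) x[n] · ω_4^(nk)
where ω_4 = e^(-2πi/4)

Computing each X[k]:
X[0] = 4
X[1] = -2-4i
X[2] = 0
X[3] = -2+4i

X = [4, -2-4i, 0, -2+4i]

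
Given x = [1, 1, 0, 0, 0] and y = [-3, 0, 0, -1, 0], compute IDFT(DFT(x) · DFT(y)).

(x ⊛ y)[n] = Σ(m=0 to 4) x[m] · y[(n-m) mod 5]

Computing each output sample:
(x ⊛ y)[0] = -3
(x ⊛ y)[1] = -3
(x ⊛ y)[2] = 0
(x ⊛ y)[3] = -1
(x ⊛ y)[4] = -1

x ⊛ y = [-3, -3, 0, -1, -1]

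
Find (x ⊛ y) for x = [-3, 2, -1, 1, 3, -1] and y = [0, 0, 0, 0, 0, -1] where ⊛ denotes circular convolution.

(x ⊛ y)[n] = Σ(m=0 to 5) x[m] · y[(n-m) mod 6]

Computing each output sample:
(x ⊛ y)[0] = -2
(x ⊛ y)[1] = 1
(x ⊛ y)[2] = -1
(x ⊛ y)[3] = -3
(x ⊛ y)[4] = 1
(x ⊛ y)[5] = 3

x ⊛ y = [-2, 1, -1, -3, 1, 3]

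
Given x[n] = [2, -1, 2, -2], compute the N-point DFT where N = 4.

X[k] = Σ(n=0 to 3) x[n] · ω_4^(nk)
where ω_4 = e^(-2πi/4)

Computing each X[k]:
X[0] = 1
X[1] = -1i
X[2] = 7
X[3] = 1i

X = [1, -1i, 7, 1i]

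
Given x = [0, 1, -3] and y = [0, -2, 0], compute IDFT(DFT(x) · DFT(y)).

(x ⊛ y)[n] = Σ(m=0 to 2) x[m] · y[(n-m) mod 3]

Computing each output sample:
(x ⊛ y)[0] = 6
(x ⊛ y)[1] = 0
(x ⊛ y)[2] = -2

x ⊛ y = [6, 0, -2]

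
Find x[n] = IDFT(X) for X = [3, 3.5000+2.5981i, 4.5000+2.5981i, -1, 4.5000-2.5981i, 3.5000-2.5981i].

x[n] = (1/6) Σ(k=0 to 5) X[k] · e^(2πikn/6)

Computing each x[n]:
x[0] = 3
x[1] = -1
x[2] = -1
x[3] = 1
x[4] = -1
x[5] = 2

x = [3, -1, -1, 1, -1, 2]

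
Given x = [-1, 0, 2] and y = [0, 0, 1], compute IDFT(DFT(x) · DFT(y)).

(x ⊛ y)[n] = Σ(m=0 to 2) x[m] · y[(n-m) mod 3]

Computing each output sample:
(x ⊛ y)[0] = 0
(x ⊛ y)[1] = 2
(x ⊛ y)[2] = -1

x ⊛ y = [0, 2, -1]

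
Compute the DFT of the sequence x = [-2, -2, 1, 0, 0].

X[k] = Σ(n=0 to 4) x[n] · ω_5^(nk)
where ω_5 = e^(-2πi/5)

Computing each X[k]:
X[0] = -3
X[1] = -3.4271+1.3143i
X[2] = -0.0729+2.1266i
X[3] = -0.0729-2.1266i
X[4] = -3.4271-1.3143i

X = [-3, -3.4271+1.3143i, -0.0729+2.1266i, -0.0729-2.1266i, -3.4271-1.3143i]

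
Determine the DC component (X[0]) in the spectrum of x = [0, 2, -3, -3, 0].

X[0] = Σ(n=0 to 4) x[n] · ω_5^0 = Σ x[n]
= (0) + (2) + (-3) + (-3) + (0)

X[0] = -4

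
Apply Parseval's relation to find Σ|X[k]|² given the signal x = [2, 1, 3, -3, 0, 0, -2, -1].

Parseval: Σ|x[n]|² = (1/N)Σ|X[k]|², so Σ|X[k]|² = N·Σ|x[n]|² = 8·28.0000

Σ|X[k]|² = N·Σ|x[n]|² = 8·28.0000 = 224.0000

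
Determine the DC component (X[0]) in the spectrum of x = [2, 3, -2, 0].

X[0] = Σ(n=0 to 3) x[n] · ω_4^0 = Σ x[n]
= (2) + (3) + (-2) + (0)

X[0] = 3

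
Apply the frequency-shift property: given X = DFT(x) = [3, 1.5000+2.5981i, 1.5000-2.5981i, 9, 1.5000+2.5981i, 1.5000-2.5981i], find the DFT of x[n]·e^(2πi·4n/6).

Modulation property: DFT(ω_6^(-4n)·x[n]) = X[(k-4) mod 6], so circularly shift X by 4 positions.

X[k-4] = [1.5000-2.5981i, 9, 1.5000+2.5981i, 1.5000-2.5981i, 3, 1.5000+2.5981i]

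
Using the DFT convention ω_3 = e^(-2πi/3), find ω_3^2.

ω_3^2 = e^(-2πi·2/3)
= cos(-2π·2/3) + i·sin(-2π·2/3)
= cos(-4π/3) + i·sin(-4π/3)

ω_3^2 = cos(-4π/3) + i·sin(-4π/3) = -0.5000+0.8660i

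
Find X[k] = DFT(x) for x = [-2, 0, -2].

X[k] = Σ(n=0 to 2) x[n] · ω_3^(nk)
where ω_3 = e^(-2πi/3)

Computing each X[k]:
X[0] = -4
X[1] = -1.0000-1.7321i
X[2] = -1.0000+1.7321i

X = [-4, -1.0000-1.7321i, -1.0000+1.7321i]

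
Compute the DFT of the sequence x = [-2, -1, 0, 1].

X[k] = Σ(n=0 to 3) x[n] · ω_4^(nk)
where ω_4 = e^(-2πi/4)

Computing each X[k]:
X[0] = -2
X[1] = -2+2i
X[2] = -2
X[3] = -2-2i

X = [-2, -2+2i, -2, -2-2i]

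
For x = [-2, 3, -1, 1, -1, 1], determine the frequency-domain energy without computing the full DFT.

Parseval: Σ|x[n]|² = (1/N)Σ|X[k]|², so Σ|X[k]|² = N·Σ|x[n]|² = 6·17.0000

Σ|X[k]|² = N·Σ|x[n]|² = 6·17.0000 = 102.0000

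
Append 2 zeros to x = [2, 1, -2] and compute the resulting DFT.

Original 3-point DFT: [1, 2.5000-2.5981i, 2.5000+2.5981i]
Zero-padded 5-point DFT provides frequency interpolation.

DFT_5([x, 0, ...]) = [1, 3.9271+0.2245i, 0.5729-2.4899i, 0.5729+2.4899i, 3.9271-0.2245i]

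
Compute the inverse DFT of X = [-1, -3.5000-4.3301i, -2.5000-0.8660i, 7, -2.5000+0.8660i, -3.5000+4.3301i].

x[n] = (1/6) Σ(k=0 to 5) X[k] · e^(2πikn/6)

Computing each x[n]:
x[0] = -1
x[1] = 0
x[2] = 3
x[3] = -1
x[4] = 1
x[5] = -3

x = [-1, 0, 3, -1, 1, -3]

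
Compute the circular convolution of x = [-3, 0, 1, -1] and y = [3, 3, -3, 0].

(x ⊛ y)[n] = Σ(m=0 to 3) x[m] · y[(n-m) mod 4]

Computing each output sample:
(x ⊛ y)[0] = -15
(x ⊛ y)[1] = -6
(x ⊛ y)[2] = 12
(x ⊛ y)[3] = 0

x ⊛ y = [-15, -6, 12, 0]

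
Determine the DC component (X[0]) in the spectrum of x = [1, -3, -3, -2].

X[0] = Σ(n=0 to 3) x[n] · ω_4^0 = Σ x[n]
= (1) + (-3) + (-3) + (-2)

X[0] = -7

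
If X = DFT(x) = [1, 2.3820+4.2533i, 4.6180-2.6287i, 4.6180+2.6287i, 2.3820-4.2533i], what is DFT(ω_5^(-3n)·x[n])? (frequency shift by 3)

Modulation property: DFT(ω_5^(-3n)·x[n]) = X[(k-3) mod 5], so circularly shift X by 3 positions.

X[k-3] = [4.6180-2.6287i, 4.6180+2.6287i, 2.3820-4.2533i, 1, 2.3820+4.2533i]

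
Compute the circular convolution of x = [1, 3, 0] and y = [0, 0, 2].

(x ⊛ y)[n] = Σ(m=0 to 2) x[m] · y[(n-m) mod 3]

Computing each output sample:
(x ⊛ y)[0] = 6
(x ⊛ y)[1] = 0
(x ⊛ y)[2] = 2

x ⊛ y = [6, 0, 2]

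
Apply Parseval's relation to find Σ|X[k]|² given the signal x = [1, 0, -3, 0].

Parseval: Σ|x[n]|² = (1/N)Σ|X[k]|², so Σ|X[k]|² = N·Σ|x[n]|² = 4·10.0000

Σ|X[k]|² = N·Σ|x[n]|² = 4·10.0000 = 40.0000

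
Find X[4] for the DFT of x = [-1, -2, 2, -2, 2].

X[4] = Σ(n=0 to 4) x[n] · ω_5^(4n) where ω_5 = e^(-2πi/5)
= (-1)·ω_5^0 + (-2)·ω_5^4 + (2)·ω_5^8 + (-2)·ω_5^12 + (2)·ω_5^16

X[4] = -1.0000-1.4531i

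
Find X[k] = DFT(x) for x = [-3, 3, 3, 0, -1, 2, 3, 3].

X[k] = Σ(n=0 to 7) x[n] · ω_8^(nk)
where ω_8 = e^(-2πi/8)

Computing each X[k]:
X[0] = 10
X[1] = 0.8284+1.4142i
X[2] = -10-2i
X[3] = -4.8284+1.4142i
X[4] = -6
X[5] = -4.8284-1.4142i
X[6] = -10+2i
X[7] = 0.8284-1.4142i

X = [10, 0.8284+1.4142i, -10-2i, -4.8284+1.4142i, -6, -4.8284-1.4142i, -10+2i, 0.8284-1.4142i]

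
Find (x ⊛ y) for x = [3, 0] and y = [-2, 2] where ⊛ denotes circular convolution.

(x ⊛ y)[n] = Σ(m=0 to 1) x[m] · y[(n-m) mod 2]

Computing each output sample:
(x ⊛ y)[0] = -6
(x ⊛ y)[1] = 6

x ⊛ y = [-6, 6]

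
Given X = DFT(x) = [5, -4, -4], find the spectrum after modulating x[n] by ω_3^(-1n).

Modulation property: DFT(ω_3^(-1n)·x[n]) = X[(k-1) mod 3], so circularly shift X by 1 positions.

X[k-1] = [-4, 5, -4]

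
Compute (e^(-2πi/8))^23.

Since ω_8^8 = 1, powers reduce modulo 8.
23 mod 8 = 7
So ω_8^23 = ω_8^7 = e^(-2πi·7/8)

ω_8^23 = ω_8^7 = 0.7071+0.7071i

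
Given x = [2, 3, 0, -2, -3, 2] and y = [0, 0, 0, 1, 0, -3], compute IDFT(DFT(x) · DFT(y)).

(x ⊛ y)[n] = Σ(m=0 to 5) x[m] · y[(n-m) mod 6]

Computing each output sample:
(x ⊛ y)[0] = -11
(x ⊛ y)[1] = -3
(x ⊛ y)[2] = 8
(x ⊛ y)[3] = 11
(x ⊛ y)[4] = -3
(x ⊛ y)[5] = -6

x ⊛ y = [-11, -3, 8, 11, -3, -6]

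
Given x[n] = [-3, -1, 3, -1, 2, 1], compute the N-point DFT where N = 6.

X[k] = Σ(n=0 to 5) x[n] · ω_6^(nk)
where ω_6 = e^(-2πi/6)

Computing each X[k]:
X[0] = 1
X[1] = -4.5000+0.8660i
X[2] = -6.5000+2.5981i
X[3] = 3
X[4] = -6.5000-2.5981i
X[5] = -4.5000-0.8660i

X = [1, -4.5000+0.8660i, -6.5000+2.5981i, 3, -6.5000-2.5981i, -4.5000-0.8660i]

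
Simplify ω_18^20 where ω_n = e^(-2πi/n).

Since ω_18^18 = 1, powers reduce modulo 18.
20 mod 18 = 2
So ω_18^20 = ω_18^2 = e^(-2πi·2/18)

ω_18^20 = ω_18^2 = 0.7660-0.6428i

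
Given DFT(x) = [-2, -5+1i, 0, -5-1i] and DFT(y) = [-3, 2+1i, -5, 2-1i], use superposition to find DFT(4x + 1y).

By linearity: DFT(4x + 1y) = 4·DFT(x) + 1·DFT(y)
= 4·[-2, -5+1i, 0, -5-1i] + 1·[-3, 2+1i, -5, 2-1i]

Computing element-wise:
Z[0] = 4·(-2) + 1·(-3) = -11
Z[1] = 4·(-5+1i) + 1·(2+1i) = -18+5i
Z[2] = 4·(0) + 1·(-5) = -5
Z[3] = 4·(-5-1i) + 1·(2-1i) = -18-5i

DFT(4x + 1y) = 4·X + 1·Y = [-11, -18+5i, -5, -18-5i]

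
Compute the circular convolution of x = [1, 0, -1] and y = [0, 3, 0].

(x ⊛ y)[n] = Σ(m=0 to 2) x[m] · y[(n-m) mod 3]

Computing each output sample:
(x ⊛ y)[0] = -3
(x ⊛ y)[1] = 3
(x ⊛ y)[2] = 0

x ⊛ y = [-3, 3, 0]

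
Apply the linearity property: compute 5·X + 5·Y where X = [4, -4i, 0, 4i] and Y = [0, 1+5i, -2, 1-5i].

By linearity: DFT(5x + 5y) = 5·DFT(x) + 5·DFT(y)
= 5·[4, -4i, 0, 4i] + 5·[0, 1+5i, -2, 1-5i]

Computing element-wise:
Z[0] = 5·(4) + 5·(0) = 20
Z[1] = 5·(-4i) + 5·(1+5i) = 5+5i
Z[2] = 5·(0) + 5·(-2) = -10
Z[3] = 5·(4i) + 5·(1-5i) = 5-5i

DFT(5x + 5y) = 5·X + 5·Y = [20, 5+5i, -10, 5-5i]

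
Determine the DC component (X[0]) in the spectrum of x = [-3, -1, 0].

X[0] = Σ(n=0 to 2) x[n] · ω_3^0 = Σ x[n]
= (-3) + (-1) + (0)

X[0] = -4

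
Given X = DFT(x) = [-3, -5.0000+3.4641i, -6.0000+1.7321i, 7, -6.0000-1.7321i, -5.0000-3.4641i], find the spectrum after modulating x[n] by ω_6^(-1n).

Modulation property: DFT(ω_6^(-1n)·x[n]) = X[(k-1) mod 6], so circularly shift X by 1 positions.

X[k-1] = [-5.0000-3.4641i, -3, -5.0000+3.4641i, -6.0000+1.7321i, 7, -6.0000-1.7321i]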